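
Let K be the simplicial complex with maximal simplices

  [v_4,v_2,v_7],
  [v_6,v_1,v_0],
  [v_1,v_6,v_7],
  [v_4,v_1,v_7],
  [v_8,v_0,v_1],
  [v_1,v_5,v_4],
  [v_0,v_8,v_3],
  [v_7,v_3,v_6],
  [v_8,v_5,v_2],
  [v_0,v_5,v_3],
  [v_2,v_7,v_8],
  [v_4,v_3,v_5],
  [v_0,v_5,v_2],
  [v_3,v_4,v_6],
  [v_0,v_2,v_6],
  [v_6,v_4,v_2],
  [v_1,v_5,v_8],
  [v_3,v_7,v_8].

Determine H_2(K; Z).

H_2 = 0.

Fix the vertex order v_0 < v_1 < v_2 < v_3 < v_4 < v_5 < v_6 < v_7 < v_8 and write every simplex with vertices in increasing order. Then dim K = 2 and the simplices of K are:

  0-simplices (9): [v_0], [v_1], [v_2], [v_3], [v_4], [v_5], [v_6], [v_7], [v_8]
  1-simplices (27): (27 of them)
  2-simplices (18): (18 of them)

so the chain groups are C_0 ≅ Z^9, C_1 ≅ Z^27, C_2 ≅ Z^18.

∂_1: C_1 → C_0 maps an edge to its endpoints' difference, ∂[p,q] = q − p. For instance
  ∂[v_2,v_4] = [v_4] − [v_2].
The 9×27 boundary matrix has rank 8 and Smith normal form diag(1,1,1,1,1,1,1,1).

Boundary ∂_2: C_2 → C_1 sends each 2-simplex [p,q,r] to [q,r] − [p,r] + [p,q]. For instance
  ∂[v_0,v_1,v_8] = [v_1,v_8] − [v_0,v_8] + [v_0,v_1],
  ∂[v_1,v_6,v_7] = [v_6,v_7] − [v_1,v_7] + [v_1,v_6].
The resulting 27×18 matrix has rank 18, and its Smith normal form has invariant factors (1,1,1,1,1,1,1,1,1,1,1,1,1,1,1,1,1,2).

Computing H_k = (kernel of ∂_k) / (image of ∂_{k+1}):

  H_2: rank ker ∂_2 − rank ∂_3 = (18 − 18) − 0 = 0, and there is no ∂_3, so H_2 = 0.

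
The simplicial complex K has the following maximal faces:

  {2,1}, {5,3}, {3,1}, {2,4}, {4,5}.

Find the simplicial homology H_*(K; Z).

Order the vertices as 1 < 2 < 3 < 4 < 5. Listing each simplex with vertices in this order, K has dimension 1 with simplices:

  0-simplices (5): [1], [2], [3], [4], [5]
  1-simplices (5): [1,2], [1,3], [2,4], [3,5], [4,5]

so the chain groups are C_0 ≅ Z^5, C_1 ≅ Z^5.

∂_1: C_1 → C_0 sends each edge [p,q] (with p < q) to q − p.
The 5×5 boundary matrix has rank 4 and Smith normal form diag(1,1,1,1).

From H_k ≅ ker(∂_k) / im(∂_{k+1}) we obtain:

  H_0: rank C_0 − rank ∂_1 = 5 − 4 = 1, and the invariant factors of ∂_1 are all 1, so H_0 = Z.
  H_1: rank ker ∂_1 − rank ∂_2 = (5 − 4) − 0 = 1, and there is no ∂_2, so H_1 = Z.

H_0 ≅ Z,  H_1 ≅ Z.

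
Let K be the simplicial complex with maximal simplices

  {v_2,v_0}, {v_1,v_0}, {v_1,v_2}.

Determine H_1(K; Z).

Fix the vertex order v_0 < v_1 < v_2 and write every simplex with vertices in increasing order. Then dim K = 1 and the simplices of K are:

  0-simplices (3): [v_0], [v_1], [v_2]
  1-simplices (3): [v_0,v_1], [v_0,v_2], [v_1,v_2]

giving chain groups C_0 ≅ Z^3, C_1 ≅ Z^3.

∂_1: C_1 → C_0 sends each edge [p,q] (with p < q) to q − p. For instance
  ∂[v_0,v_1] = [v_1] − [v_0].
As a 3×3 matrix over Z this has rank 2, with invariant factors (1,1).

From H_k ≅ ker(∂_k) / im(∂_{k+1}) we obtain:

  H_1: rank ker ∂_1 − rank ∂_2 = (3 − 2) − 0 = 1, and there is no ∂_2, so H_1 = Z.

H_1 = Z.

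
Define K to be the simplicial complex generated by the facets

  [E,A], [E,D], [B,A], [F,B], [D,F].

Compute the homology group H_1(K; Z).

Take the total order A < B < D < E < F on the vertex set. Then K (dimension 1) consists of the simplices:

  0-simplices (5): A, B, D, E, F
  1-simplices (5): AB, AE, BF, DE, DF

Hence C_0 ≅ Z^5, C_1 ≅ Z^5.

Boundary ∂_1: C_1 → C_0 sends each edge [p,q] (with p < q) to q − p. For instance
  ∂AB = B − A.
This gives a 5×5 integer matrix of rank 4; reducing to Smith normal form yields diagonal entries (1,1,1,1).

From H_k ≅ ker(∂_k) / im(∂_{k+1}) we obtain:

  H_1: rank ker ∂_1 − rank ∂_2 = (5 − 4) − 0 = 1, and there is no ∂_2, so H_1 = Z.

H_1 ≅ Z.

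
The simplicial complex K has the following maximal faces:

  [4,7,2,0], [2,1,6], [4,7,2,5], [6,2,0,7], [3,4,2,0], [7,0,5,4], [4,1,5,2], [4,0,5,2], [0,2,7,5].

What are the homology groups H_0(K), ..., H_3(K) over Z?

Order the vertices as 0 < 1 < 2 < 3 < 4 < 5 < 6 < 7. Listing each simplex with vertices in this order, K has dimension 3 with simplices:

  0-simplices (8): [0], [1], [2], [3], [4], [5], [6], [7]
  1-simplices (20): [0,2], [0,3], [0,4], [0,5], [0,6], [0,7], [1,2], [1,4], [1,5], [1,6], [2,3], [2,4], [2,5], [2,6], [2,7], [3,4], [4,5], [4,7], [5,7], [6,7]
  2-simplices (20): (20 of them)
  3-simplices (8): [0,2,3,4], [0,2,4,5], [0,2,4,7], [0,2,5,7], [0,2,6,7], [0,4,5,7], [1,2,4,5], [2,4,5,7]

giving chain groups C_0 ≅ Z^8, C_1 ≅ Z^20, C_2 ≅ Z^20, C_3 ≅ Z^8.

Boundary ∂_1: C_1 → C_0 maps an edge to its endpoints' difference, ∂[p,q] = q − p.
The resulting 8×20 matrix has rank 7, and its Smith normal form has invariant factors (1,1,1,1,1,1,1).

The boundary map ∂_2: C_2 → C_1 maps a triangle to the signed sum of its edges. For instance
  ∂[1,2,5] = [2,5] − [1,5] + [1,2],
  ∂[0,4,7] = [4,7] − [0,7] + [0,4].
As a 20×20 matrix over Z this has rank 13, with invariant factors (1,1,1,1,1,1,1,1,1,1,1,1,1).

Boundary ∂_3: C_3 → C_2 sends each 3-simplex σ to the alternating sum Σ_i (−1)^i (σ with its i-th vertex removed). For instance
  ∂[0,4,5,7] = [4,5,7] − [0,5,7] + [0,4,7] − [0,4,5],
  ∂[0,2,3,4] = [2,3,4] − [0,3,4] + [0,2,4] − [0,2,3].
As a 20×8 matrix over Z this has rank 7, with invariant factors (1,1,1,1,1,1,1).

From H_k ≅ ker(∂_k) / im(∂_{k+1}) we obtain:

  H_0: rank C_0 − rank ∂_1 = 8 − 7 = 1, and the invariant factors of ∂_1 are all 1, so H_0 ≅ Z.
  H_1: rank ker ∂_1 − rank ∂_2 = (20 − 7) − 13 = 0, and the invariant factors of ∂_2 are all 1, so H_1 ≅ 0.
  H_2: rank ker ∂_2 − rank ∂_3 = (20 − 13) − 7 = 0, and the invariant factors of ∂_3 are all 1, so H_2 ≅ 0.
  H_3: rank ker ∂_3 − rank ∂_4 = (8 − 7) − 0 = 1, and there is no ∂_4, so H_3 ≅ Z.

H_0 = Z,  H_1 = 0,  H_2 = 0,  H_3 = Z.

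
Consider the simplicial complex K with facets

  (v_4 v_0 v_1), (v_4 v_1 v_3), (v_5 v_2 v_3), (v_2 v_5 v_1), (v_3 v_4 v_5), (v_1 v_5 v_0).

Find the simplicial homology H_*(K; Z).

H_0 = Z,  H_1 = Z,  H_2 = 0.

Order the vertices as v_0 < v_1 < v_2 < v_3 < v_4 < v_5. Listing each simplex with vertices in this order, K has dimension 2 with simplices:

  0-simplices (6): [v_0], [v_1], [v_2], [v_3], [v_4], [v_5]
  1-simplices (12): [v_0,v_1], [v_0,v_4], [v_0,v_5], [v_1,v_2], [v_1,v_3], [v_1,v_4], [v_1,v_5], [v_2,v_3], [v_2,v_5], [v_3,v_4], [v_3,v_5], [v_4,v_5]
  2-simplices (6): [v_0,v_1,v_4], [v_0,v_1,v_5], [v_1,v_2,v_5], [v_1,v_3,v_4], [v_2,v_3,v_5], [v_3,v_4,v_5]

so the chain groups are C_0 ≅ Z^6, C_1 ≅ Z^12, C_2 ≅ Z^6.

∂_1: C_1 → C_0 is given by ∂[p,q] = [q] − [p]. For instance
  ∂[v_3,v_5] = [v_5] − [v_3].
The 6×12 boundary matrix has rank 5 and Smith normal form diag(1,1,1,1,1).

Boundary ∂_2: C_2 → C_1 acts by ∂[p,q,r] = [q,r] − [p,r] + [p,q]. For instance
  ∂[v_3,v_4,v_5] = [v_4,v_5] − [v_3,v_5] + [v_3,v_4],
  ∂[v_0,v_1,v_4] = [v_1,v_4] − [v_0,v_4] + [v_0,v_1].
The 12×6 boundary matrix has rank 6 and Smith normal form diag(1,1,1,1,1,1).

Now H_k = ker ∂_k / im ∂_{k+1}, so:

  H_0: rank C_0 − rank ∂_1 = 6 − 5 = 1, and the invariant factors of ∂_1 are all 1, so H_0 = Z.
  H_1: rank ker ∂_1 − rank ∂_2 = (12 − 5) − 6 = 1, and the invariant factors of ∂_2 are all 1, so H_1 = Z.
  H_2: rank ker ∂_2 − rank ∂_3 = (6 − 6) − 0 = 0, and there is no ∂_3, so H_2 = 0.

(K is a triangulation of the cylinder S^1 x I.)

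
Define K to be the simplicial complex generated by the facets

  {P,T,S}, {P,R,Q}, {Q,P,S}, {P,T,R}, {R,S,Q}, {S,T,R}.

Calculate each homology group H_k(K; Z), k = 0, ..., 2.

H_0 = Z,  H_1 = 0,  H_2 = Z.

Fix the vertex order P < Q < R < S < T and write every simplex with vertices in increasing order. Then dim K = 2 and the simplices of K are:

  0-simplices (5): P, Q, R, S, T
  1-simplices (9): PQ, PR, PS, PT, QR, QS, RS, RT, ST
  2-simplices (6): PQR, PQS, PRT, PST, QRS, RST

Hence C_0 ≅ Z^5, C_1 ≅ Z^9, C_2 ≅ Z^6.

∂_1: C_1 → C_0 is given by ∂[p,q] = [q] − [p].
The resulting 5×9 matrix has rank 4, and its Smith normal form has invariant factors (1,1,1,1).

Boundary ∂_2: C_2 → C_1 acts by ∂[p,q,r] = [q,r] − [p,r] + [p,q]. For instance
  ∂QRS = RS − QS + QR,
  ∂RST = ST − RT + RS.
The 9×6 boundary matrix has rank 5 and Smith normal form diag(1,1,1,1,1).

Computing H_k = (kernel of ∂_k) / (image of ∂_{k+1}):

  H_0: rank C_0 − rank ∂_1 = 5 − 4 = 1, and the invariant factors of ∂_1 are all 1, so H_0 ≅ Z.
  H_1: rank ker ∂_1 − rank ∂_2 = (9 − 4) − 5 = 0, and the invariant factors of ∂_2 are all 1, so H_1 ≅ 0.
  H_2: rank ker ∂_2 − rank ∂_3 = (6 − 5) − 0 = 1, and there is no ∂_3, so H_2 ≅ Z.

(K is a triangulation of the 2-sphere S^2.)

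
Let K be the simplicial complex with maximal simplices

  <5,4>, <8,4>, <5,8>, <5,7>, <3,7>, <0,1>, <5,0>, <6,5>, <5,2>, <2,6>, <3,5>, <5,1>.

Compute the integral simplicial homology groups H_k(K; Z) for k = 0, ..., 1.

Order the vertices as 0 < 1 < 2 < 3 < 4 < 5 < 6 < 7 < 8. Listing each simplex with vertices in this order, K has dimension 1 with simplices:

  0-simplices (9): [0], [1], [2], [3], [4], [5], [6], [7], [8]
  1-simplices (12): [0,1], [0,5], [1,5], [2,5], [2,6], [3,5], [3,7], [4,5], [4,8], [5,6], [5,7], [5,8]

so the chain groups are C_0 ≅ Z^9, C_1 ≅ Z^12.

∂_1: C_1 → C_0 is given by ∂[p,q] = [q] − [p]. For instance
  ∂[3,7] = [7] − [3].
This gives a 9×12 integer matrix of rank 8; reducing to Smith normal form yields diagonal entries (1,1,1,1,1,1,1,1).

From H_k ≅ ker(∂_k) / im(∂_{k+1}) we obtain:

  H_0: rank C_0 − rank ∂_1 = 9 − 8 = 1, and the invariant factors of ∂_1 are all 1, so H_0 ≅ Z.
  H_1: rank ker ∂_1 − rank ∂_2 = (12 − 8) − 0 = 4, and there is no ∂_2, so H_1 ≅ Z^4.

H_0 ≅ Z,  H_1 ≅ Z^4.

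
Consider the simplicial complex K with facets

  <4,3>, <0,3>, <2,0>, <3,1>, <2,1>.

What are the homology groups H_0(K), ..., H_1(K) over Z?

We work with the vertex ordering 0 < 1 < 2 < 3 < 4. The simplices of K, each written with vertices in increasing order, are:

  0-simplices (5): [0], [1], [2], [3], [4]
  1-simplices (5): [0,2], [0,3], [1,2], [1,3], [3,4]

so the chain groups are C_0 ≅ Z^5, C_1 ≅ Z^5.

The boundary map ∂_1: C_1 → C_0 sends each edge [p,q] (with p < q) to q − p. For instance
  ∂[0,2] = [2] − [0].
The 5×5 boundary matrix has rank 4 and Smith normal form diag(1,1,1,1).

From H_k ≅ ker(∂_k) / im(∂_{k+1}) we obtain:

  H_0: rank C_0 − rank ∂_1 = 5 − 4 = 1, and the invariant factors of ∂_1 are all 1, so H_0 = Z.
  H_1: rank ker ∂_1 − rank ∂_2 = (5 − 4) − 0 = 1, and there is no ∂_2, so H_1 = Z.

As a check, the Euler characteristic is 5 − 5 = 0, which agrees with 1 − 1 = 0.

H_0 = Z,  H_1 = Z.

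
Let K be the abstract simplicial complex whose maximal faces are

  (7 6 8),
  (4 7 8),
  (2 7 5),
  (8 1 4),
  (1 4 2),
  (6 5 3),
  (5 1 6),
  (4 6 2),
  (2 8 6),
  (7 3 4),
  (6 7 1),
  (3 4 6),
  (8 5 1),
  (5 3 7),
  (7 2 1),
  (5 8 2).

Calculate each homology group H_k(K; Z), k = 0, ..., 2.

H_0 ≅ Z,  H_1 ≅ Z^2,  H_2 ≅ Z.

We work with the vertex ordering 1 < 2 < 3 < 4 < 5 < 6 < 7 < 8. The simplices of K, each written with vertices in increasing order, are:

  0-simplices (8): [1], [2], [3], [4], [5], [6], [7], [8]
  1-simplices (24): (24 of them)
  2-simplices (16): [1,2,4], [1,2,7], [1,4,8], [1,5,6], [1,5,8], [1,6,7], [2,4,6], [2,5,7], [2,5,8], [2,6,8], [3,4,6], [3,4,7], [3,5,6], [3,5,7], [4,7,8], [6,7,8]

giving chain groups C_0 ≅ Z^8, C_1 ≅ Z^24, C_2 ≅ Z^16.

The boundary map ∂_1: C_1 → C_0 sends each edge [p,q] (with p < q) to q − p. For instance
  ∂[6,7] = [7] − [6].
The 8×24 boundary matrix has rank 7 and Smith normal form diag(1,1,1,1,1,1,1).

Boundary ∂_2: C_2 → C_1 sends each 2-simplex [p,q,r] to [q,r] − [p,r] + [p,q]. For instance
  ∂[3,5,7] = [5,7] − [3,7] + [3,5],
  ∂[3,5,6] = [5,6] − [3,6] + [3,5].
As a 24×16 matrix over Z this has rank 15, with invariant factors (1,1,1,1,1,1,1,1,1,1,1,1,1,1,1).

Computing H_k = (kernel of ∂_k) / (image of ∂_{k+1}):

  H_0: rank C_0 − rank ∂_1 = 8 − 7 = 1, and the invariant factors of ∂_1 are all 1, so H_0 ≅ Z.
  H_1: rank ker ∂_1 − rank ∂_2 = (24 − 7) − 15 = 2, and the invariant factors of ∂_2 are all 1, so H_1 ≅ Z^2.
  H_2: rank ker ∂_2 − rank ∂_3 = (16 − 15) − 0 = 1, and there is no ∂_3, so H_2 ≅ Z.

As a check, the Euler characteristic is 8 − 24 + 16 = 0, which agrees with 1 − 2 + 1 = 0.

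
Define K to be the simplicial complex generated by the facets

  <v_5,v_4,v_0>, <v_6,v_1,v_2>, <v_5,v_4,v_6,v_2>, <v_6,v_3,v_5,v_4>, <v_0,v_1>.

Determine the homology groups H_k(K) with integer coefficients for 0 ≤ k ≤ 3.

Take the total order v_0 < v_1 < v_2 < v_3 < v_4 < v_5 < v_6 on the vertex set. Then K (dimension 3) consists of the simplices:

  0-simplices (7): [v_0], [v_1], [v_2], [v_3], [v_4], [v_5], [v_6]
  1-simplices (14): [v_0,v_1], [v_0,v_4], [v_0,v_5], [v_1,v_2], [v_1,v_6], [v_2,v_4], [v_2,v_5], [v_2,v_6], [v_3,v_4], [v_3,v_5], [v_3,v_6], [v_4,v_5], [v_4,v_6], [v_5,v_6]
  2-simplices (9): [v_0,v_4,v_5], [v_1,v_2,v_6], [v_2,v_4,v_5], [v_2,v_4,v_6], [v_2,v_5,v_6], [v_3,v_4,v_5], [v_3,v_4,v_6], [v_3,v_5,v_6], [v_4,v_5,v_6]
  3-simplices (2): [v_2,v_4,v_5,v_6], [v_3,v_4,v_5,v_6]

giving chain groups C_0 ≅ Z^7, C_1 ≅ Z^14, C_2 ≅ Z^9, C_3 ≅ Z^2.

The boundary map ∂_1: C_1 → C_0 is given by ∂[p,q] = [q] − [p]. For instance
  ∂[v_2,v_4] = [v_4] − [v_2].
The 7×14 boundary matrix has rank 6 and Smith normal form diag(1,1,1,1,1,1).

Boundary ∂_2: C_2 → C_1 acts by ∂[p,q,r] = [q,r] − [p,r] + [p,q]. For instance
  ∂[v_2,v_4,v_6] = [v_4,v_6] − [v_2,v_6] + [v_2,v_4],
  ∂[v_2,v_4,v_5] = [v_4,v_5] − [v_2,v_5] + [v_2,v_4].
As a 14×9 matrix over Z this has rank 7, with invariant factors (1,1,1,1,1,1,1).

Boundary ∂_3: C_3 → C_2 sends each 3-simplex σ to the alternating sum Σ_i (−1)^i (σ with its i-th vertex removed). For instance
  ∂[v_3,v_4,v_5,v_6] = [v_4,v_5,v_6] − [v_3,v_5,v_6] + [v_3,v_4,v_6] − [v_3,v_4,v_5],
  ∂[v_2,v_4,v_5,v_6] = [v_4,v_5,v_6] − [v_2,v_5,v_6] + [v_2,v_4,v_6] − [v_2,v_4,v_5].
This gives a 9×2 integer matrix of rank 2; reducing to Smith normal form yields diagonal entries (1,1).

From H_k ≅ ker(∂_k) / im(∂_{k+1}) we obtain:

  H_0: rank C_0 − rank ∂_1 = 7 − 6 = 1, and the invariant factors of ∂_1 are all 1, so H_0 = Z.
  H_1: rank ker ∂_1 − rank ∂_2 = (14 − 6) − 7 = 1, and the invariant factors of ∂_2 are all 1, so H_1 = Z.
  H_2: rank ker ∂_2 − rank ∂_3 = (9 − 7) − 2 = 0, and the invariant factors of ∂_3 are all 1, so H_2 = 0.
  H_3: rank ker ∂_3 − rank ∂_4 = (2 − 2) − 0 = 0, and there is no ∂_4, so H_3 = 0.

As a check, the Euler characteristic is 7 − 14 + 9 − 2 = 0, which agrees with 1 − 1 + 0 − 0 = 0.

H_0 = Z,  H_1 = Z,  H_2 = 0,  H_3 = 0.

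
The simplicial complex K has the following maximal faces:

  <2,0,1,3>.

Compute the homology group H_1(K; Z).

Fix the vertex order 0 < 1 < 2 < 3 and write every simplex with vertices in increasing order. Then dim K = 3 and the simplices of K are:

  0-simplices (4): [0], [1], [2], [3]
  1-simplices (6): [0,1], [0,2], [0,3], [1,2], [1,3], [2,3]
  2-simplices (4): [0,1,2], [0,1,3], [0,2,3], [1,2,3]
  3-simplices (1): [0,1,2,3]

giving chain groups C_0 ≅ Z^4, C_1 ≅ Z^6, C_2 ≅ Z^4, C_3 ≅ Z^1.

∂_1: C_1 → C_0 sends each edge [p,q] (with p < q) to q − p.
The 4×6 boundary matrix has rank 3 and Smith normal form diag(1,1,1).

The boundary map ∂_2: C_2 → C_1 acts by ∂[p,q,r] = [q,r] − [p,r] + [p,q]. For instance
  ∂[0,1,3] = [1,3] − [0,3] + [0,1],
  ∂[0,2,3] = [2,3] − [0,3] + [0,2].
This gives a 6×4 integer matrix of rank 3; reducing to Smith normal form yields diagonal entries (1,1,1).

The boundary map ∂_3: C_3 → C_2 sends each 3-simplex σ to the alternating sum Σ_i (−1)^i (σ with its i-th vertex removed). For instance
  ∂[0,1,2,3] = [1,2,3] − [0,2,3] + [0,1,3] − [0,1,2].
As a 4×1 matrix over Z this has rank 1, with invariant factors (1).

Computing H_k = (kernel of ∂_k) / (image of ∂_{k+1}):

  H_1: rank ker ∂_1 − rank ∂_2 = (6 − 3) − 3 = 0, and the invariant factors of ∂_2 are all 1, so H_1 ≅ 0.

(K is a triangulation of the 3-simplex.)

H_1 ≅ 0.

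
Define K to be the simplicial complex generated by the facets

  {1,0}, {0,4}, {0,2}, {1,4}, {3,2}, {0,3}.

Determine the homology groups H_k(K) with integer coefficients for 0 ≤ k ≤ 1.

H_0 = Z,  H_1 = Z^2.

We work with the vertex ordering 0 < 1 < 2 < 3 < 4. The simplices of K, each written with vertices in increasing order, are:

  0-simplices (5): [0], [1], [2], [3], [4]
  1-simplices (6): [0,1], [0,2], [0,3], [0,4], [1,4], [2,3]

so the chain groups are C_0 ≅ Z^5, C_1 ≅ Z^6.

Boundary ∂_1: C_1 → C_0 maps an edge to its endpoints' difference, ∂[p,q] = q − p. For instance
  ∂[0,4] = [4] − [0].
The resulting 5×6 matrix has rank 4, and its Smith normal form has invariant factors (1,1,1,1).

Reading off H_k = ker ∂_k / im ∂_{k+1}:

  H_0: rank C_0 − rank ∂_1 = 5 − 4 = 1, and the invariant factors of ∂_1 are all 1, so H_0 ≅ Z.
  H_1: rank ker ∂_1 − rank ∂_2 = (6 − 4) − 0 = 2, and there is no ∂_2, so H_1 ≅ Z^2.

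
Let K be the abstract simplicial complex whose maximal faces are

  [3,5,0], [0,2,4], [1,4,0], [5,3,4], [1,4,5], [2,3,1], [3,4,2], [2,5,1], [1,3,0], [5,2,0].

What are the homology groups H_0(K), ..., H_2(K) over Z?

Fix the vertex order 0 < 1 < 2 < 3 < 4 < 5 and write every simplex with vertices in increasing order. Then dim K = 2 and the simplices of K are:

  0-simplices (6): [0], [1], [2], [3], [4], [5]
  1-simplices (15): [0,1], [0,2], [0,3], [0,4], [0,5], [1,2], [1,3], [1,4], [1,5], [2,3], [2,4], [2,5], [3,4], [3,5], [4,5]
  2-simplices (10): [0,1,3], [0,1,4], [0,2,4], [0,2,5], [0,3,5], [1,2,3], [1,2,5], [1,4,5], [2,3,4], [3,4,5]

giving chain groups C_0 ≅ Z^6, C_1 ≅ Z^15, C_2 ≅ Z^10.

∂_1: C_1 → C_0 sends each edge [p,q] (with p < q) to q − p. For instance
  ∂[0,1] = [1] − [0].
The resulting 6×15 matrix has rank 5, and its Smith normal form has invariant factors (1,1,1,1,1).

Boundary ∂_2: C_2 → C_1 maps a triangle to the signed sum of its edges. For instance
  ∂[0,3,5] = [3,5] − [0,5] + [0,3],
  ∂[1,2,3] = [2,3] − [1,3] + [1,2].
As a 15×10 matrix over Z this has rank 10, with invariant factors (1,1,1,1,1,1,1,1,1,2).

Reading off H_k = ker ∂_k / im ∂_{k+1}:

  H_0: rank C_0 − rank ∂_1 = 6 − 5 = 1, and the invariant factors of ∂_1 are all 1, so H_0 = Z.
  H_1: rank ker ∂_1 − rank ∂_2 = (15 − 5) − 10 = 0, and ∂_2 has invariant factor 2 > 1, so H_1 = Z/2.
  H_2: rank ker ∂_2 − rank ∂_3 = (10 − 10) − 0 = 0, and there is no ∂_3, so H_2 = 0.

(K is a triangulation of the real projective plane RP^2.)

H_0 = Z,  H_1 = Z/2,  H_2 = 0.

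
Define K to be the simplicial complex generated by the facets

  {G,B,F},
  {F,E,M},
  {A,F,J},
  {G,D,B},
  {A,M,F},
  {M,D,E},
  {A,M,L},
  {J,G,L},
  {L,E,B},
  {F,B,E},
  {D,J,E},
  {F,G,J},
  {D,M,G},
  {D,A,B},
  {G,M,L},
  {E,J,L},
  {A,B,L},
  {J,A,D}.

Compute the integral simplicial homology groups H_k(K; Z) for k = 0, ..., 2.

We work with the vertex ordering A < B < D < E < F < G < J < L < M. The simplices of K, each written with vertices in increasing order, are:

  0-simplices (9): A, B, D, E, F, G, J, L, M
  1-simplices (27): AB, AD, AF, AJ, AL, AM, BD, BE, BF, BG, BL, DE, DG, DJ, DM, EF, EJ, EL, EM, FG, FJ, FM, GJ, GL, GM, JL, LM
  2-simplices (18): ABD, ABL, ADJ, AFJ, AFM, ALM, BDG, BEF, BEL, BFG, DEJ, DEM, DGM, EFM, EJL, FGJ, GJL, GLM

Hence C_0 ≅ Z^9, C_1 ≅ Z^27, C_2 ≅ Z^18.

Boundary ∂_1: C_1 → C_0 sends each edge [p,q] (with p < q) to q − p. For instance
  ∂AD = D − A.
This gives a 9×27 integer matrix of rank 8; reducing to Smith normal form yields diagonal entries (1,1,1,1,1,1,1,1).

Boundary ∂_2: C_2 → C_1 acts by ∂[p,q,r] = [q,r] − [p,r] + [p,q]. For instance
  ∂EJL = JL − EL + EJ,
  ∂BEL = EL − BL + BE.
As a 27×18 matrix over Z this has rank 17, with invariant factors (1,1,1,1,1,1,1,1,1,1,1,1,1,1,1,1,1).

Computing H_k = (kernel of ∂_k) / (image of ∂_{k+1}):

  H_0: rank C_0 − rank ∂_1 = 9 − 8 = 1, and the invariant factors of ∂_1 are all 1, so H_0 ≅ Z.
  H_1: rank ker ∂_1 − rank ∂_2 = (27 − 8) − 17 = 2, and the invariant factors of ∂_2 are all 1, so H_1 ≅ Z^2.
  H_2: rank ker ∂_2 − rank ∂_3 = (18 − 17) − 0 = 1, and there is no ∂_3, so H_2 ≅ Z.

H_0 = Z,  H_1 = Z^2,  H_2 = Z.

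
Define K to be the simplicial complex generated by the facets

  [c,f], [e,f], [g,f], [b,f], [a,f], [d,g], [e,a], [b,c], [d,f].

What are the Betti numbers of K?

b_0 = 1, b_1 = 3.

Take the total order a < b < c < d < e < f < g on the vertex set. Then K (dimension 1) consists of the simplices:

  0-simplices (7): a, b, c, d, e, f, g
  1-simplices (9): ae, af, bc, bf, cf, df, dg, ef, fg

so the chain groups are C_0 ≅ Z^7, C_1 ≅ Z^9.

∂_1: C_1 → C_0 sends each edge [p,q] (with p < q) to q − p. For instance
  ∂ae = e − a.
The 7×9 boundary matrix has rank 6 and Smith normal form diag(1,1,1,1,1,1).

Now H_k = ker ∂_k / im ∂_{k+1}, so:

  H_0: rank C_0 − rank ∂_1 = 7 − 6 = 1, and the invariant factors of ∂_1 are all 1, so H_0 ≅ Z.
  H_1: rank ker ∂_1 − rank ∂_2 = (9 − 6) − 0 = 3, and there is no ∂_2, so H_1 ≅ Z^3.

As a check, the Euler characteristic is 7 − 9 = -2, which agrees with 1 − 3 = -2.
(K is a triangulation of a wedge of 3 circles.)

Hence the Betti numbers are b_0 = 1, b_1 = 3.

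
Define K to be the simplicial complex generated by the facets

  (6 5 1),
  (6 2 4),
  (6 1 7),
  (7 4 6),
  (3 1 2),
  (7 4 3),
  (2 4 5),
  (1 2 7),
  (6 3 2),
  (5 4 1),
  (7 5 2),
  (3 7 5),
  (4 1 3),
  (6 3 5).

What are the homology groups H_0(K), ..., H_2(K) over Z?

H_0 ≅ Z,  H_1 ≅ Z^2,  H_2 ≅ Z.

We work with the vertex ordering 1 < 2 < 3 < 4 < 5 < 6 < 7. The simplices of K, each written with vertices in increasing order, are:

  0-simplices (7): [1], [2], [3], [4], [5], [6], [7]
  1-simplices (21): [1,2], [1,3], [1,4], [1,5], [1,6], [1,7], [2,3], [2,4], [2,5], [2,6], [2,7], [3,4], [3,5], [3,6], [3,7], [4,5], [4,6], [4,7], [5,6], [5,7], [6,7]
  2-simplices (14): [1,2,3], [1,2,7], [1,3,4], [1,4,5], [1,5,6], [1,6,7], [2,3,6], [2,4,5], [2,4,6], [2,5,7], [3,4,7], [3,5,6], [3,5,7], [4,6,7]

giving chain groups C_0 ≅ Z^7, C_1 ≅ Z^21, C_2 ≅ Z^14.

Boundary ∂_1: C_1 → C_0 is given by ∂[p,q] = [q] − [p]. For instance
  ∂[4,6] = [6] − [4].
This gives a 7×21 integer matrix of rank 6; reducing to Smith normal form yields diagonal entries (1,1,1,1,1,1).

The boundary map ∂_2: C_2 → C_1 acts by ∂[p,q,r] = [q,r] − [p,r] + [p,q]. For instance
  ∂[1,5,6] = [5,6] − [1,6] + [1,5],
  ∂[1,6,7] = [6,7] − [1,7] + [1,6].
The 21×14 boundary matrix has rank 13 and Smith normal form diag(1,1,1,1,1,1,1,1,1,1,1,1,1).

Reading off H_k = ker ∂_k / im ∂_{k+1}:

  H_0: rank C_0 − rank ∂_1 = 7 − 6 = 1, and the invariant factors of ∂_1 are all 1, so H_0 ≅ Z.
  H_1: rank ker ∂_1 − rank ∂_2 = (21 − 6) − 13 = 2, and the invariant factors of ∂_2 are all 1, so H_1 ≅ Z^2.
  H_2: rank ker ∂_2 − rank ∂_3 = (14 − 13) − 0 = 1, and there is no ∂_3, so H_2 ≅ Z.

(K is a triangulation of the torus T^2.)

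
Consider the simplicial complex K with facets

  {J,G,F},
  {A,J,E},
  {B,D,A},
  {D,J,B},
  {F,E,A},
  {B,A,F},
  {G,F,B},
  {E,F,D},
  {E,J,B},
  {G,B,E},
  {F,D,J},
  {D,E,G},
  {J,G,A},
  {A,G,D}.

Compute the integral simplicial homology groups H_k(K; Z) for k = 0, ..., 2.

Take the total order A < B < D < E < F < G < J on the vertex set. Then K (dimension 2) consists of the simplices:

  0-simplices (7): A, B, D, E, F, G, J
  1-simplices (21): AB, AD, AE, AF, AG, AJ, BD, BE, BF, BG, BJ, DE, DF, DG, DJ, EF, EG, EJ, FG, FJ, GJ
  2-simplices (14): ABD, ABF, ADG, AEF, AEJ, AGJ, BDJ, BEG, BEJ, BFG, DEF, DEG, DFJ, FGJ

so the chain groups are C_0 ≅ Z^7, C_1 ≅ Z^21, C_2 ≅ Z^14.

Boundary ∂_1: C_1 → C_0 maps an edge to its endpoints' difference, ∂[p,q] = q − p.
The resulting 7×21 matrix has rank 6, and its Smith normal form has invariant factors (1,1,1,1,1,1).

The boundary map ∂_2: C_2 → C_1 acts by ∂[p,q,r] = [q,r] − [p,r] + [p,q]. For instance
  ∂BDJ = DJ − BJ + BD,
  ∂DFJ = FJ − DJ + DF.
This gives a 21×14 integer matrix of rank 13; reducing to Smith normal form yields diagonal entries (1,1,1,1,1,1,1,1,1,1,1,1,1).

Now H_k = ker ∂_k / im ∂_{k+1}, so:

  H_0: rank C_0 − rank ∂_1 = 7 − 6 = 1, and the invariant factors of ∂_1 are all 1, so H_0 ≅ Z.
  H_1: rank ker ∂_1 − rank ∂_2 = (21 − 6) − 13 = 2, and the invariant factors of ∂_2 are all 1, so H_1 ≅ Z^2.
  H_2: rank ker ∂_2 − rank ∂_3 = (14 − 13) − 0 = 1, and there is no ∂_3, so H_2 ≅ Z.

H_0 ≅ Z,  H_1 ≅ Z^2,  H_2 ≅ Z.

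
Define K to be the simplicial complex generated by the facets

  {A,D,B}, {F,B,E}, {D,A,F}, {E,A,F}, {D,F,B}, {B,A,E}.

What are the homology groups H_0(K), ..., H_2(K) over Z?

Take the total order A < B < D < E < F on the vertex set. Then K (dimension 2) consists of the simplices:

  0-simplices (5): A, B, D, E, F
  1-simplices (9): AB, AD, AE, AF, BD, BE, BF, DF, EF
  2-simplices (6): ABD, ABE, ADF, AEF, BDF, BEF

Hence C_0 ≅ Z^5, C_1 ≅ Z^9, C_2 ≅ Z^6.

Boundary ∂_1: C_1 → C_0 is given by ∂[p,q] = [q] − [p].
The 5×9 boundary matrix has rank 4 and Smith normal form diag(1,1,1,1).

Boundary ∂_2: C_2 → C_1 sends each 2-simplex [p,q,r] to [q,r] − [p,r] + [p,q]. For instance
  ∂ADF = DF − AF + AD,
  ∂ABE = BE − AE + AB.
The 9×6 boundary matrix has rank 5 and Smith normal form diag(1,1,1,1,1).

Computing H_k = (kernel of ∂_k) / (image of ∂_{k+1}):

  H_0: rank C_0 − rank ∂_1 = 5 − 4 = 1, and the invariant factors of ∂_1 are all 1, so H_0 ≅ Z.
  H_1: rank ker ∂_1 − rank ∂_2 = (9 − 4) − 5 = 0, and the invariant factors of ∂_2 are all 1, so H_1 ≅ 0.
  H_2: rank ker ∂_2 − rank ∂_3 = (6 − 5) − 0 = 1, and there is no ∂_3, so H_2 ≅ Z.

As a check, the Euler characteristic is 5 − 9 + 6 = 2, which agrees with 1 − 0 + 1 = 2.

H_0 = Z,  H_1 = 0,  H_2 = Z.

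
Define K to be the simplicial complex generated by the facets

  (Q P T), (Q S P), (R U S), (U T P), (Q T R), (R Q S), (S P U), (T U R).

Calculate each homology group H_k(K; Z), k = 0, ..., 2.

Order the vertices as P < Q < R < S < T < U. Listing each simplex with vertices in this order, K has dimension 2 with simplices:

  0-simplices (6): P, Q, R, S, T, U
  1-simplices (12): PQ, PS, PT, PU, QR, QS, QT, RS, RT, RU, SU, TU
  2-simplices (8): PQS, PQT, PSU, PTU, QRS, QRT, RSU, RTU

Hence C_0 ≅ Z^6, C_1 ≅ Z^12, C_2 ≅ Z^8.

∂_1: C_1 → C_0 maps an edge to its endpoints' difference, ∂[p,q] = q − p. For instance
  ∂PQ = Q − P.
The resulting 6×12 matrix has rank 5, and its Smith normal form has invariant factors (1,1,1,1,1).

The boundary map ∂_2: C_2 → C_1 maps a triangle to the signed sum of its edges. For instance
  ∂PTU = TU − PU + PT,
  ∂QRT = RT − QT + QR.
This gives a 12×8 integer matrix of rank 7; reducing to Smith normal form yields diagonal entries (1,1,1,1,1,1,1).

Now H_k = ker ∂_k / im ∂_{k+1}, so:

  H_0: rank C_0 − rank ∂_1 = 6 − 5 = 1, and the invariant factors of ∂_1 are all 1, so H_0 ≅ Z.
  H_1: rank ker ∂_1 − rank ∂_2 = (12 − 5) − 7 = 0, and the invariant factors of ∂_2 are all 1, so H_1 ≅ 0.
  H_2: rank ker ∂_2 − rank ∂_3 = (8 − 7) − 0 = 1, and there is no ∂_3, so H_2 ≅ Z.

H_0 ≅ Z,  H_1 = 0,  H_2 ≅ Z.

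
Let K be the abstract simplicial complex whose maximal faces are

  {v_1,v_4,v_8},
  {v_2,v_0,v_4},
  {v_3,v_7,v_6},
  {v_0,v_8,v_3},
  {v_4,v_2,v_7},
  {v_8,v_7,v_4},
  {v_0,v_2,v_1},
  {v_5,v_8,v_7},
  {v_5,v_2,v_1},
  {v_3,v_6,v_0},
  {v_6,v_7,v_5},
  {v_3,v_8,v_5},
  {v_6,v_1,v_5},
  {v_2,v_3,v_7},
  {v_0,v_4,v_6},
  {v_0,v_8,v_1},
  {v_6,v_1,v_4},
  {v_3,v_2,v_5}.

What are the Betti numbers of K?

b_0 = 1, b_1 = 1, b_2 = 0.

We work with the vertex ordering v_0 < v_1 < v_2 < v_3 < v_4 < v_5 < v_6 < v_7 < v_8. The simplices of K, each written with vertices in increasing order, are:

  0-simplices (9): [v_0], [v_1], [v_2], [v_3], [v_4], [v_5], [v_6], [v_7], [v_8]
  1-simplices (27): (27 of them)
  2-simplices (18): (18 of them)

so the chain groups are C_0 ≅ Z^9, C_1 ≅ Z^27, C_2 ≅ Z^18.

The boundary map ∂_1: C_1 → C_0 maps an edge to its endpoints' difference, ∂[p,q] = q − p.
The 9×27 boundary matrix has rank 8 and Smith normal form diag(1,1,1,1,1,1,1,1).

Boundary ∂_2: C_2 → C_1 sends each 2-simplex [p,q,r] to [q,r] − [p,r] + [p,q]. For instance
  ∂[v_0,v_1,v_8] = [v_1,v_8] − [v_0,v_8] + [v_0,v_1],
  ∂[v_4,v_7,v_8] = [v_7,v_8] − [v_4,v_8] + [v_4,v_7].
As a 27×18 matrix over Z this has rank 18, with invariant factors (1,1,1,1,1,1,1,1,1,1,1,1,1,1,1,1,1,2).

Reading off H_k = ker ∂_k / im ∂_{k+1}:

  H_0: rank C_0 − rank ∂_1 = 9 − 8 = 1, and the invariant factors of ∂_1 are all 1, so H_0 = Z.
  H_1: rank ker ∂_1 − rank ∂_2 = (27 − 8) − 18 = 1, and ∂_2 has invariant factor 2 > 1, so H_1 = Z ⊕ Z/2.
  H_2: rank ker ∂_2 − rank ∂_3 = (18 − 18) − 0 = 0, and there is no ∂_3, so H_2 = 0.

Hence the Betti numbers are b_0 = 1, b_1 = 1, b_2 = 0.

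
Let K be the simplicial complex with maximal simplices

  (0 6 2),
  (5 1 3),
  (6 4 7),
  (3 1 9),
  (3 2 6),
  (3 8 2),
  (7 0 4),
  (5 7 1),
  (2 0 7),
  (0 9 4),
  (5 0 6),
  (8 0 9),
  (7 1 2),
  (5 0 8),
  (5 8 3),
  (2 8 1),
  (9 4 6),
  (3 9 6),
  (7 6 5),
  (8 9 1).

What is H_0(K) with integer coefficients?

H_0 ≅ Z.

Order the vertices as 0 < 1 < 2 < 3 < 4 < 5 < 6 < 7 < 8 < 9. Listing each simplex with vertices in this order, K has dimension 2 with simplices:

  0-simplices (10): [0], [1], [2], [3], [4], [5], [6], [7], [8], [9]
  1-simplices (30): (30 of them)
  2-simplices (20): (20 of them)

so the chain groups are C_0 ≅ Z^10, C_1 ≅ Z^30, C_2 ≅ Z^20.

The boundary map ∂_1: C_1 → C_0 is given by ∂[p,q] = [q] − [p].
This gives a 10×30 integer matrix of rank 9; reducing to Smith normal form yields diagonal entries (1,1,1,1,1,1,1,1,1).

Boundary ∂_2: C_2 → C_1 sends each 2-simplex [p,q,r] to [q,r] − [p,r] + [p,q]. For instance
  ∂[1,2,7] = [2,7] − [1,7] + [1,2],
  ∂[5,6,7] = [6,7] − [5,7] + [5,6].
The resulting 30×20 matrix has rank 20, and its Smith normal form has invariant factors (1,1,1,1,1,1,1,1,1,1,1,1,1,1,1,1,1,1,1,2).

Reading off H_k = ker ∂_k / im ∂_{k+1}:

  H_0: rank C_0 − rank ∂_1 = 10 − 9 = 1, and the invariant factors of ∂_1 are all 1, so H_0 = Z.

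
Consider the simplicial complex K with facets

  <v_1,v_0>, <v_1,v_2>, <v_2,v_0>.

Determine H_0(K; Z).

H_0 ≅ Z.

We work with the vertex ordering v_0 < v_1 < v_2. The simplices of K, each written with vertices in increasing order, are:

  0-simplices (3): [v_0], [v_1], [v_2]
  1-simplices (3): [v_0,v_1], [v_0,v_2], [v_1,v_2]

giving chain groups C_0 ≅ Z^3, C_1 ≅ Z^3.

The boundary map ∂_1: C_1 → C_0 sends each edge [p,q] (with p < q) to q − p. For instance
  ∂[v_0,v_1] = [v_1] − [v_0].
As a 3×3 matrix over Z this has rank 2, with invariant factors (1,1).

Now H_k = ker ∂_k / im ∂_{k+1}, so:

  H_0: rank C_0 − rank ∂_1 = 3 − 2 = 1, and the invariant factors of ∂_1 are all 1, so H_0 = Z.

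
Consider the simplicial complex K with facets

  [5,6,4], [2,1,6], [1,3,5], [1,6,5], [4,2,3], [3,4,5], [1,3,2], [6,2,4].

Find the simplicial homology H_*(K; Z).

We work with the vertex ordering 1 < 2 < 3 < 4 < 5 < 6. The simplices of K, each written with vertices in increasing order, are:

  0-simplices (6): [1], [2], [3], [4], [5], [6]
  1-simplices (12): [1,2], [1,3], [1,5], [1,6], [2,3], [2,4], [2,6], [3,4], [3,5], [4,5], [4,6], [5,6]
  2-simplices (8): [1,2,3], [1,2,6], [1,3,5], [1,5,6], [2,3,4], [2,4,6], [3,4,5], [4,5,6]

so the chain groups are C_0 ≅ Z^6, C_1 ≅ Z^12, C_2 ≅ Z^8.

∂_1: C_1 → C_0 sends each edge [p,q] (with p < q) to q − p.
The 6×12 boundary matrix has rank 5 and Smith normal form diag(1,1,1,1,1).

Boundary ∂_2: C_2 → C_1 sends each 2-simplex [p,q,r] to [q,r] − [p,r] + [p,q]. For instance
  ∂[4,5,6] = [5,6] − [4,6] + [4,5],
  ∂[3,4,5] = [4,5] − [3,5] + [3,4].
The 12×8 boundary matrix has rank 7 and Smith normal form diag(1,1,1,1,1,1,1).

Now H_k = ker ∂_k / im ∂_{k+1}, so:

  H_0: rank C_0 − rank ∂_1 = 6 − 5 = 1, and the invariant factors of ∂_1 are all 1, so H_0 = Z.
  H_1: rank ker ∂_1 − rank ∂_2 = (12 − 5) − 7 = 0, and the invariant factors of ∂_2 are all 1, so H_1 = 0.
  H_2: rank ker ∂_2 − rank ∂_3 = (8 − 7) − 0 = 1, and there is no ∂_3, so H_2 = Z.

As a check, the Euler characteristic is 6 − 12 + 8 = 2, which agrees with 1 − 0 + 1 = 2.
(K is a triangulation of the 2-sphere S^2.)

H_0 = Z,  H_1 = 0,  H_2 = Z.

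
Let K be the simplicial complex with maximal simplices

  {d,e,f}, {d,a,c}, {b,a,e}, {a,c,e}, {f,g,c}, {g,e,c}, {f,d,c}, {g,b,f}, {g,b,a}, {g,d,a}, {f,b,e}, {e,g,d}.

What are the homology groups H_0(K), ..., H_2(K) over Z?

H_0 ≅ Z,  H_1 ≅ Z/2,  H_2 = 0.

Fix the vertex order a < b < c < d < e < f < g and write every simplex with vertices in increasing order. Then dim K = 2 and the simplices of K are:

  0-simplices (7): a, b, c, d, e, f, g
  1-simplices (18): ab, ac, ad, ae, ag, be, bf, bg, cd, ce, cf, cg, de, df, dg, ef, eg, fg
  2-simplices (12): abe, abg, acd, ace, adg, bef, bfg, cdf, ceg, cfg, def, deg

Hence C_0 ≅ Z^7, C_1 ≅ Z^18, C_2 ≅ Z^12.

Boundary ∂_1: C_1 → C_0 sends each edge [p,q] (with p < q) to q − p.
This gives a 7×18 integer matrix of rank 6; reducing to Smith normal form yields diagonal entries (1,1,1,1,1,1).

∂_2: C_2 → C_1 acts by ∂[p,q,r] = [q,r] − [p,r] + [p,q]. For instance
  ∂bef = ef − bf + be,
  ∂cdf = df − cf + cd.
The 18×12 boundary matrix has rank 12 and Smith normal form diag(1,1,1,1,1,1,1,1,1,1,1,2).

Reading off H_k = ker ∂_k / im ∂_{k+1}:

  H_0: rank C_0 − rank ∂_1 = 7 − 6 = 1, and the invariant factors of ∂_1 are all 1, so H_0 = Z.
  H_1: rank ker ∂_1 − rank ∂_2 = (18 − 6) − 12 = 0, and ∂_2 has invariant factor 2 > 1, so H_1 = Z/2.
  H_2: rank ker ∂_2 − rank ∂_3 = (12 − 12) − 0 = 0, and there is no ∂_3, so H_2 = 0.

As a check, the Euler characteristic is 7 − 18 + 12 = 1, which agrees with 1 − 0 + 0 = 1.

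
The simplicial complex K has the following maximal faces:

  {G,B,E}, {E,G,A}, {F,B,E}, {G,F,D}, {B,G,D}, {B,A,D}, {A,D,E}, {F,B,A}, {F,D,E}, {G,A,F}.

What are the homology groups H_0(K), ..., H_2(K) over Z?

H_0 ≅ Z,  H_1 ≅ Z/2,  H_2 = 0.

Fix the vertex order A < B < D < E < F < G and write every simplex with vertices in increasing order. Then dim K = 2 and the simplices of K are:

  0-simplices (6): A, B, D, E, F, G
  1-simplices (15): AB, AD, AE, AF, AG, BD, BE, BF, BG, DE, DF, DG, EF, EG, FG
  2-simplices (10): ABD, ABF, ADE, AEG, AFG, BDG, BEF, BEG, DEF, DFG

Hence C_0 ≅ Z^6, C_1 ≅ Z^15, C_2 ≅ Z^10.

Boundary ∂_1: C_1 → C_0 is given by ∂[p,q] = [q] − [p]. For instance
  ∂BG = G − B.
The resulting 6×15 matrix has rank 5, and its Smith normal form has invariant factors (1,1,1,1,1).

The boundary map ∂_2: C_2 → C_1 acts by ∂[p,q,r] = [q,r] − [p,r] + [p,q]. For instance
  ∂ADE = DE − AE + AD,
  ∂AEG = EG − AG + AE.
The resulting 15×10 matrix has rank 10, and its Smith normal form has invariant factors (1,1,1,1,1,1,1,1,1,2).

From H_k ≅ ker(∂_k) / im(∂_{k+1}) we obtain:

  H_0: rank C_0 − rank ∂_1 = 6 − 5 = 1, and the invariant factors of ∂_1 are all 1, so H_0 = Z.
  H_1: rank ker ∂_1 − rank ∂_2 = (15 − 5) − 10 = 0, and ∂_2 has invariant factor 2 > 1, so H_1 = Z/2.
  H_2: rank ker ∂_2 − rank ∂_3 = (10 − 10) − 0 = 0, and there is no ∂_3, so H_2 = 0.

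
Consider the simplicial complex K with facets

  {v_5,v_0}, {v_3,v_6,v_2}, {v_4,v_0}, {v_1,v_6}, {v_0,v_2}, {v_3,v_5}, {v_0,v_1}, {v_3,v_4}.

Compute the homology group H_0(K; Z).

H_0 = Z.

Take the total order v_0 < v_1 < v_2 < v_3 < v_4 < v_5 < v_6 on the vertex set. Then K (dimension 2) consists of the simplices:

  0-simplices (7): [v_0], [v_1], [v_2], [v_3], [v_4], [v_5], [v_6]
  1-simplices (10): [v_0,v_1], [v_0,v_2], [v_0,v_4], [v_0,v_5], [v_1,v_6], [v_2,v_3], [v_2,v_6], [v_3,v_4], [v_3,v_5], [v_3,v_6]
  2-simplices (1): [v_2,v_3,v_6]

giving chain groups C_0 ≅ Z^7, C_1 ≅ Z^10, C_2 ≅ Z^1.

The boundary map ∂_1: C_1 → C_0 is given by ∂[p,q] = [q] − [p]. For instance
  ∂[v_0,v_1] = [v_1] − [v_0].
As a 7×10 matrix over Z this has rank 6, with invariant factors (1,1,1,1,1,1).

Boundary ∂_2: C_2 → C_1 maps a triangle to the signed sum of its edges. For instance
  ∂[v_2,v_3,v_6] = [v_3,v_6] − [v_2,v_6] + [v_2,v_3].
The 10×1 boundary matrix has rank 1 and Smith normal form diag(1).

Now H_k = ker ∂_k / im ∂_{k+1}, so:

  H_0: rank C_0 − rank ∂_1 = 7 − 6 = 1, and the invariant factors of ∂_1 are all 1, so H_0 = Z.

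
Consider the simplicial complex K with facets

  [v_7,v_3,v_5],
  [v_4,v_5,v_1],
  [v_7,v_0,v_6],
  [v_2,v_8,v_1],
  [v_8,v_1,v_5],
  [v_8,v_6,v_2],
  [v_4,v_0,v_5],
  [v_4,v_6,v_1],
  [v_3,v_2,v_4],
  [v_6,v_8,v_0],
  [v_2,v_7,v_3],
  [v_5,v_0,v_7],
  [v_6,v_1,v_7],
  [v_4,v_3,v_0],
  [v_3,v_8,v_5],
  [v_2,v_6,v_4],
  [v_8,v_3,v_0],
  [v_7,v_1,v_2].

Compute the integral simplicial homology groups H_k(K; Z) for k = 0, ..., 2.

Fix the vertex order v_0 < v_1 < v_2 < v_3 < v_4 < v_5 < v_6 < v_7 < v_8 and write every simplex with vertices in increasing order. Then dim K = 2 and the simplices of K are:

  0-simplices (9): [v_0], [v_1], [v_2], [v_3], [v_4], [v_5], [v_6], [v_7], [v_8]
  1-simplices (27): (27 of them)
  2-simplices (18): (18 of them)

giving chain groups C_0 ≅ Z^9, C_1 ≅ Z^27, C_2 ≅ Z^18.

The boundary map ∂_1: C_1 → C_0 maps an edge to its endpoints' difference, ∂[p,q] = q − p.
This gives a 9×27 integer matrix of rank 8; reducing to Smith normal form yields diagonal entries (1,1,1,1,1,1,1,1).

Boundary ∂_2: C_2 → C_1 acts by ∂[p,q,r] = [q,r] − [p,r] + [p,q]. For instance
  ∂[v_2,v_4,v_6] = [v_4,v_6] − [v_2,v_6] + [v_2,v_4],
  ∂[v_2,v_3,v_4] = [v_3,v_4] − [v_2,v_4] + [v_2,v_3].
The 27×18 boundary matrix has rank 18 and Smith normal form diag(1,1,1,1,1,1,1,1,1,1,1,1,1,1,1,1,1,2).

From H_k ≅ ker(∂_k) / im(∂_{k+1}) we obtain:

  H_0: rank C_0 − rank ∂_1 = 9 − 8 = 1, and the invariant factors of ∂_1 are all 1, so H_0 ≅ Z.
  H_1: rank ker ∂_1 − rank ∂_2 = (27 − 8) − 18 = 1, and ∂_2 has invariant factor 2 > 1, so H_1 ≅ Z ⊕ Z/2Z.
  H_2: rank ker ∂_2 − rank ∂_3 = (18 − 18) − 0 = 0, and there is no ∂_3, so H_2 ≅ 0.

H_0 = Z,  H_1 = Z ⊕ Z/2Z,  H_2 = 0.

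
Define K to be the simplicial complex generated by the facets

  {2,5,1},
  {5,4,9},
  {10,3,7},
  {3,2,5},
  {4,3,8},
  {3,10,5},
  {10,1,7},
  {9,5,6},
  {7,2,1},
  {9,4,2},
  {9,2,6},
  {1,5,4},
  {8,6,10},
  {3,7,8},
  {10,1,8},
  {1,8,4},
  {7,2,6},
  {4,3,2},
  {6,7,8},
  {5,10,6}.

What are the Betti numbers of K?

We work with the vertex ordering 1 < 2 < 3 < 4 < 5 < 6 < 7 < 8 < 9 < 10. The simplices of K, each written with vertices in increasing order, are:

  0-simplices (10): [1], [2], [3], [4], [5], [6], [7], [8], [9], [10]
  1-simplices (30): (30 of them)
  2-simplices (20): (20 of them)

so the chain groups are C_0 ≅ Z^10, C_1 ≅ Z^30, C_2 ≅ Z^20.

Boundary ∂_1: C_1 → C_0 sends each edge [p,q] (with p < q) to q − p. For instance
  ∂[2,9] = [9] − [2].
This gives a 10×30 integer matrix of rank 9; reducing to Smith normal form yields diagonal entries (1,1,1,1,1,1,1,1,1).

Boundary ∂_2: C_2 → C_1 maps a triangle to the signed sum of its edges. For instance
  ∂[5,6,9] = [6,9] − [5,9] + [5,6],
  ∂[2,3,5] = [3,5] − [2,5] + [2,3].
This gives a 30×20 integer matrix of rank 20; reducing to Smith normal form yields diagonal entries (1,1,1,1,1,1,1,1,1,1,1,1,1,1,1,1,1,1,1,2).

Reading off H_k = ker ∂_k / im ∂_{k+1}:

  H_0: rank C_0 − rank ∂_1 = 10 − 9 = 1, and the invariant factors of ∂_1 are all 1, so H_0 ≅ Z.
  H_1: rank ker ∂_1 − rank ∂_2 = (30 − 9) − 20 = 1, and ∂_2 has invariant factor 2 > 1, so H_1 ≅ Z ⊕ Z/2Z.
  H_2: rank ker ∂_2 − rank ∂_3 = (20 − 20) − 0 = 0, and there is no ∂_3, so H_2 ≅ 0.

As a check, the Euler characteristic is 10 − 30 + 20 = 0, which agrees with 1 − 1 + 0 = 0.

Hence the Betti numbers are b_0 = 1, b_1 = 1, b_2 = 0.

b_0 = 1, b_1 = 1, b_2 = 0.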